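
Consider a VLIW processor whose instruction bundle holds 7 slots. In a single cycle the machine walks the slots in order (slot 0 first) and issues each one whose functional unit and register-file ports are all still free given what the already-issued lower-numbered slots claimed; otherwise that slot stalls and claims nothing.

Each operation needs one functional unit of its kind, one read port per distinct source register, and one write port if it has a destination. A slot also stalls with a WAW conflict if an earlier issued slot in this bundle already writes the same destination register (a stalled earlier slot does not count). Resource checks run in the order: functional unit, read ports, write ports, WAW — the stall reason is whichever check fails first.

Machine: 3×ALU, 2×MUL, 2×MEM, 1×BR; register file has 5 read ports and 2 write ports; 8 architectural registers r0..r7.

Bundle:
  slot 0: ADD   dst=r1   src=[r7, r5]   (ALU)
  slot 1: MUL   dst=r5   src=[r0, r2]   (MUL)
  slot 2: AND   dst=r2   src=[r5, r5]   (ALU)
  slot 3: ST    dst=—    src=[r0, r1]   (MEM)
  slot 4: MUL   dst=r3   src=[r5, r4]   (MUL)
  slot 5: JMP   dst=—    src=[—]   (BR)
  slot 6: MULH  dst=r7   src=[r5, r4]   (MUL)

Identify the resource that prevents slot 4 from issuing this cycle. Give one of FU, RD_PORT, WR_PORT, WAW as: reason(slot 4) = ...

reason(slot 4) = RD_PORT

  0. ALU→r1 ⇒ go  {2A/2Mu/2Ld/1B | 3r 1w}
  1. MUL→r5 ⇒ go  {2A/1Mu/2Ld/1B | 1r 0w}
  2. ALU→r2 ⇒ no(WR_PORT)  {2A/1Mu/2Ld/1B | 1r 0w}
  3. MEM ⇒ no(RD_PORT)  {2A/1Mu/2Ld/1B | 1r 0w}
  4. MUL→r3 ⇒ no(RD_PORT)  {2A/1Mu/2Ld/1B | 1r 0w}
  5. BR ⇒ go  {2A/1Mu/2Ld/0B | 1r 0w}
  6. MUL→r7 ⇒ no(RD_PORT)  {2A/1Mu/2Ld/0B | 1r 0w}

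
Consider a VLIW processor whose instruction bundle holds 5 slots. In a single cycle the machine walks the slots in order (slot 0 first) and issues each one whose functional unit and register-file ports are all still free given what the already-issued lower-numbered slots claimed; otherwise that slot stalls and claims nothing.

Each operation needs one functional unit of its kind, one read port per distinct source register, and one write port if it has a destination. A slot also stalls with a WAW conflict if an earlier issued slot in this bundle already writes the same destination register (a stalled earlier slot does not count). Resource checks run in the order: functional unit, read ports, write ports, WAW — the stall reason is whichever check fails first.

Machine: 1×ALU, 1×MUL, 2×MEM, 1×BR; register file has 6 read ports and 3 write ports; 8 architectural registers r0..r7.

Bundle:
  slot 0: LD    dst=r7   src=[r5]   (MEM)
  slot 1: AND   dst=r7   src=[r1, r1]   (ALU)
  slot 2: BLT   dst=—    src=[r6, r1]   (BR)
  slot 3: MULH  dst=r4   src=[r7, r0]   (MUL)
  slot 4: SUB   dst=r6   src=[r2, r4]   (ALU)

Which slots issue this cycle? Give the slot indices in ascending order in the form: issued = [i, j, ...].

slot 0 (MEM): ISSUE — free A1,Mu1,Ld1,B1 rp5 wp2
slot 1 (ALU): stall WAW — free A1,Mu1,Ld1,B1 rp5 wp2
slot 2 (BR): ISSUE — free A1,Mu1,Ld1,B0 rp3 wp2
slot 3 (MUL): ISSUE — free A1,Mu0,Ld1,B0 rp1 wp1
slot 4 (ALU): stall RD_PORT — free A1,Mu0,Ld1,B0 rp1 wp1

issued = [0, 2, 3]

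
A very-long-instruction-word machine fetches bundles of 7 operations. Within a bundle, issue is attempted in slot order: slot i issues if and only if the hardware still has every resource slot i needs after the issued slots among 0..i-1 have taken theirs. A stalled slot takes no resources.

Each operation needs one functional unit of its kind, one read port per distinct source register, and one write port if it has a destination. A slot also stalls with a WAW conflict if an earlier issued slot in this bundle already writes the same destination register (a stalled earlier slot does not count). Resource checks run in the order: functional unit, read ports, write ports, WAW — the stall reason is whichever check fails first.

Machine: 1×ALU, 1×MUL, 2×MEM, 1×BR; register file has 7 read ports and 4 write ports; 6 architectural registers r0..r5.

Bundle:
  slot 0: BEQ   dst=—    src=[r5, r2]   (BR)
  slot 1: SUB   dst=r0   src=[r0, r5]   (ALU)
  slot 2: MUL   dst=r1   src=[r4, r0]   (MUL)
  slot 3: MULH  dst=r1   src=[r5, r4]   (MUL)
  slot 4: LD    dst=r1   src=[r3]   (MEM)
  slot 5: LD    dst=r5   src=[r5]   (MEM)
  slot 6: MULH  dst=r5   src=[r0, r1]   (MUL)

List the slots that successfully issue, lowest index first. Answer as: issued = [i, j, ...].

issued = [0, 1, 2, 5]

slot 0 (BR): ISSUE — free A1,Mu1,Ld2,B0 rp5 wp4
slot 1 (ALU): ISSUE — free A0,Mu1,Ld2,B0 rp3 wp3
slot 2 (MUL): ISSUE — free A0,Mu0,Ld2,B0 rp1 wp2
slot 3 (MUL): stall FU — free A0,Mu0,Ld2,B0 rp1 wp2
slot 4 (MEM): stall WAW — free A0,Mu0,Ld2,B0 rp1 wp2
slot 5 (MEM): ISSUE — free A0,Mu0,Ld1,B0 rp0 wp1
slot 6 (MUL): stall FU — free A0,Mu0,Ld1,B0 rp0 wp1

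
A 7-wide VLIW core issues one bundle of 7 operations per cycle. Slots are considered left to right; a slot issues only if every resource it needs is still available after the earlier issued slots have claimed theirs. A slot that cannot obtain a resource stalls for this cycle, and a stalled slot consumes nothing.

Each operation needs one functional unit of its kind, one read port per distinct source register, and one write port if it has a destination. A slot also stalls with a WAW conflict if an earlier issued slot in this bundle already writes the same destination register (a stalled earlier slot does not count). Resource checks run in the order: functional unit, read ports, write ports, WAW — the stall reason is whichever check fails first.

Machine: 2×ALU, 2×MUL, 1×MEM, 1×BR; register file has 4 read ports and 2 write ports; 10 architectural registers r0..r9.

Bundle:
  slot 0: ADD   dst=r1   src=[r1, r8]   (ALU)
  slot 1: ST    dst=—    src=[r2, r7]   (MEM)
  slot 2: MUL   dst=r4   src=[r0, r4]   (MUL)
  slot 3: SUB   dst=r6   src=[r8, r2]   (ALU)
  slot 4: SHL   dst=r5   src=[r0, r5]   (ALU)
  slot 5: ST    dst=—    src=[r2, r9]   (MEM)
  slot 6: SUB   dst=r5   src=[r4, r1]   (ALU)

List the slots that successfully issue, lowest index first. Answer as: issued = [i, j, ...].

[0] ALU needs rd=2 wr=1: ok; after: ALU=1 MUL=2 MEM=1 BR=1, R=2, W=1
[1] MEM needs rd=2 wr=0: ok; after: ALU=1 MUL=2 MEM=0 BR=1, R=0, W=1
[2] MUL needs rd=2 wr=1: RD_PORT; after: ALU=1 MUL=2 MEM=0 BR=1, R=0, W=1
[3] ALU needs rd=2 wr=1: RD_PORT; after: ALU=1 MUL=2 MEM=0 BR=1, R=0, W=1
[4] ALU needs rd=2 wr=1: RD_PORT; after: ALU=1 MUL=2 MEM=0 BR=1, R=0, W=1
[5] MEM needs rd=2 wr=0: FU; after: ALU=1 MUL=2 MEM=0 BR=1, R=0, W=1
[6] ALU needs rd=2 wr=1: RD_PORT; after: ALU=1 MUL=2 MEM=0 BR=1, R=0, W=1

issued = [0, 1]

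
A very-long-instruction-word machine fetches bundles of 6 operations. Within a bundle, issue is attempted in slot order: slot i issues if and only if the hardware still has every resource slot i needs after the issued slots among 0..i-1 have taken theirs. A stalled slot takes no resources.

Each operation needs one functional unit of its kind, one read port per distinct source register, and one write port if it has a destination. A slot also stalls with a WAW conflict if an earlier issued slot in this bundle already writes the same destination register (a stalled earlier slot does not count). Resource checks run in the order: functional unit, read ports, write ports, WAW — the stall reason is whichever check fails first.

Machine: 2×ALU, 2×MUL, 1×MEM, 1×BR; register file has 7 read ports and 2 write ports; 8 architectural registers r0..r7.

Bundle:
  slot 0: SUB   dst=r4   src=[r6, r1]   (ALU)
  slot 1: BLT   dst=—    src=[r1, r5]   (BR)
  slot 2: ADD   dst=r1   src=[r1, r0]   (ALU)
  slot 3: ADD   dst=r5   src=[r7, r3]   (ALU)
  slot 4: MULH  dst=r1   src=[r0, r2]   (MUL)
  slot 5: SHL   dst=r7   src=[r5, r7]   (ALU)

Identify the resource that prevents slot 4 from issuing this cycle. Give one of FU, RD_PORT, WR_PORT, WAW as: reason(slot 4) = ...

  0. ALU→r4 ⇒ go  {1A/2Mu/1Ld/1B | 5r 1w}
  1. BR ⇒ go  {1A/2Mu/1Ld/0B | 3r 1w}
  2. ALU→r1 ⇒ go  {0A/2Mu/1Ld/0B | 1r 0w}
  3. ALU→r5 ⇒ no(FU)  {0A/2Mu/1Ld/0B | 1r 0w}
  4. MUL→r1 ⇒ no(RD_PORT)  {0A/2Mu/1Ld/0B | 1r 0w}
  5. ALU→r7 ⇒ no(FU)  {0A/2Mu/1Ld/0B | 1r 0w}

reason(slot 4) = RD_PORT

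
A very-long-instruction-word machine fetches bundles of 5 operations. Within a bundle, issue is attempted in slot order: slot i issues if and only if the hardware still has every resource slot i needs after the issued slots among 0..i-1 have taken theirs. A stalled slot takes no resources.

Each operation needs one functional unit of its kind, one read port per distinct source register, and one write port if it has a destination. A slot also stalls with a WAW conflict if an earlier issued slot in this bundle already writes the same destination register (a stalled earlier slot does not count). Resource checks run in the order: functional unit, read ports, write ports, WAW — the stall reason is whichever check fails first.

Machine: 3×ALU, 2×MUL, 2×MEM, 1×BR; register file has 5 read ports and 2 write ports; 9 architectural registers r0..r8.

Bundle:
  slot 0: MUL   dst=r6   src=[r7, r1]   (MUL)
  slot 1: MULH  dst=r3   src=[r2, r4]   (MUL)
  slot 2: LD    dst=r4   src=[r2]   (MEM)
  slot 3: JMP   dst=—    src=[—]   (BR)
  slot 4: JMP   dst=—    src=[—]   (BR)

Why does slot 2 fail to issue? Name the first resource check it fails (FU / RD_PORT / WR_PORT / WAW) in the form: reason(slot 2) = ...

reason(slot 2) = WR_PORT

(0) want 1×MUL +2rd +1wr — yes → AL3|MU1|ME2|BR1|rd3|wr1
(1) want 1×MUL +2rd +1wr — yes → AL3|MU0|ME2|BR1|rd1|wr0
(2) want 1×MEM +1rd +1wr — WR_PORT → AL3|MU0|ME2|BR1|rd1|wr0
(3) want 1×BR +0rd +0wr — yes → AL3|MU0|ME2|BR0|rd1|wr0
(4) want 1×BR +0rd +0wr — FU → AL3|MU0|ME2|BR0|rd1|wr0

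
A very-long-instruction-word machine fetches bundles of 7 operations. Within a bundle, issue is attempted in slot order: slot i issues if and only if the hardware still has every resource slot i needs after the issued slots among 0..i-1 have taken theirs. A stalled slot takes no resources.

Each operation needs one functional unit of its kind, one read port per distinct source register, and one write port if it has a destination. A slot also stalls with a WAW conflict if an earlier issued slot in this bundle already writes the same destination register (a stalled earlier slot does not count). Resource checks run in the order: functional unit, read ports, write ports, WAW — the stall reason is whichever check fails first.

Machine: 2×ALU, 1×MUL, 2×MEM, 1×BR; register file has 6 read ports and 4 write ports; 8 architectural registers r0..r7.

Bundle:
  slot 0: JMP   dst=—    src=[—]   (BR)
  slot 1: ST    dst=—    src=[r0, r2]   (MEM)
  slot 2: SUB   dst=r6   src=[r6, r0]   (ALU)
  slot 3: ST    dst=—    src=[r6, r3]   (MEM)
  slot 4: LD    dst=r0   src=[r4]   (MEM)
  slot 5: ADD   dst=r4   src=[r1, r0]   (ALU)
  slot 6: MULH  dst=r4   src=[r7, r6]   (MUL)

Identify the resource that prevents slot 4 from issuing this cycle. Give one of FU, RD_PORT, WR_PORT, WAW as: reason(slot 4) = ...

reason(slot 4) = FU

  0. BR ⇒ go  {2A/1Mu/2Ld/0B | 6r 4w}
  1. MEM ⇒ go  {2A/1Mu/1Ld/0B | 4r 4w}
  2. ALU→r6 ⇒ go  {1A/1Mu/1Ld/0B | 2r 3w}
  3. MEM ⇒ go  {1A/1Mu/0Ld/0B | 0r 3w}
  4. MEM→r0 ⇒ no(FU)  {1A/1Mu/0Ld/0B | 0r 3w}
  5. ALU→r4 ⇒ no(RD_PORT)  {1A/1Mu/0Ld/0B | 0r 3w}
  6. MUL→r4 ⇒ no(RD_PORT)  {1A/1Mu/0Ld/0B | 0r 3w}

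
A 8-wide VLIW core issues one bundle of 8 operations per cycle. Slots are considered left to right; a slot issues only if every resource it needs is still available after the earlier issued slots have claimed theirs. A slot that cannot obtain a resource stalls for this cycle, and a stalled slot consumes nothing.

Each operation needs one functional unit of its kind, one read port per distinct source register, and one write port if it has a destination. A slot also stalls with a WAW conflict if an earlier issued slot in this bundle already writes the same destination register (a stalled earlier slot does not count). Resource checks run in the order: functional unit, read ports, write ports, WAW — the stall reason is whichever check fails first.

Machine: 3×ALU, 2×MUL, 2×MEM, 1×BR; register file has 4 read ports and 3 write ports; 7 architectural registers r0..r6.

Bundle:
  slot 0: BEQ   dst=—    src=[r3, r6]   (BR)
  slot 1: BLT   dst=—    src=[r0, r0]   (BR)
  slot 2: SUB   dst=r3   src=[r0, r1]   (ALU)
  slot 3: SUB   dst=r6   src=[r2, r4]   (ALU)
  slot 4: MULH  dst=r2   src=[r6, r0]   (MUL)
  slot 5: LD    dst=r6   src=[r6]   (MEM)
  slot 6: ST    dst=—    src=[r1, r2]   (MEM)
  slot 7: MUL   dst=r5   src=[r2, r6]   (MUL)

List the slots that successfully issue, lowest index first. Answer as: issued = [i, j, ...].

issued = [0, 2]

  0. BR ⇒ go  {3A/2Mu/2Ld/0B | 2r 3w}
  1. BR ⇒ no(FU)  {3A/2Mu/2Ld/0B | 2r 3w}
  2. ALU→r3 ⇒ go  {2A/2Mu/2Ld/0B | 0r 2w}
  3. ALU→r6 ⇒ no(RD_PORT)  {2A/2Mu/2Ld/0B | 0r 2w}
  4. MUL→r2 ⇒ no(RD_PORT)  {2A/2Mu/2Ld/0B | 0r 2w}
  5. MEM→r6 ⇒ no(RD_PORT)  {2A/2Mu/2Ld/0B | 0r 2w}
  6. MEM ⇒ no(RD_PORT)  {2A/2Mu/2Ld/0B | 0r 2w}
  7. MUL→r5 ⇒ no(RD_PORT)  {2A/2Mu/2Ld/0B | 0r 2w}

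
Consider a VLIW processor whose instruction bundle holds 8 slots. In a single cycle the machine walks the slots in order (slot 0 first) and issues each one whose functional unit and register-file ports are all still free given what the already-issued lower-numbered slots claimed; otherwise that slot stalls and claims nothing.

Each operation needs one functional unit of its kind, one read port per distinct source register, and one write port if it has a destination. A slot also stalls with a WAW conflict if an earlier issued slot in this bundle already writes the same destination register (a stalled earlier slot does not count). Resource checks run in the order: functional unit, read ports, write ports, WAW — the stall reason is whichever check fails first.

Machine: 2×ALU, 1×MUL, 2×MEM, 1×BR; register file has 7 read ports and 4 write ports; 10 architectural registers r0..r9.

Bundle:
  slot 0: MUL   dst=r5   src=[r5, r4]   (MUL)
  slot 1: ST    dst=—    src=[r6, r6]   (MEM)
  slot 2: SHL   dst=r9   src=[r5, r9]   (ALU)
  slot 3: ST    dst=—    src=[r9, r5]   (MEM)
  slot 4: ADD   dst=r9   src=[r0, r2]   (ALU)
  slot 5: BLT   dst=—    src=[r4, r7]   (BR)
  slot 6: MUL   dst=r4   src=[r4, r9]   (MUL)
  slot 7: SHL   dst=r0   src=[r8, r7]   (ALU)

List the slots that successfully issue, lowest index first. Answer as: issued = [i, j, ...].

  0. MUL→r5 ⇒ go  {2A/0Mu/2Ld/1B | 5r 3w}
  1. MEM ⇒ go  {2A/0Mu/1Ld/1B | 4r 3w}
  2. ALU→r9 ⇒ go  {1A/0Mu/1Ld/1B | 2r 2w}
  3. MEM ⇒ go  {1A/0Mu/0Ld/1B | 0r 2w}
  4. ALU→r9 ⇒ no(RD_PORT)  {1A/0Mu/0Ld/1B | 0r 2w}
  5. BR ⇒ no(RD_PORT)  {1A/0Mu/0Ld/1B | 0r 2w}
  6. MUL→r4 ⇒ no(FU)  {1A/0Mu/0Ld/1B | 0r 2w}
  7. ALU→r0 ⇒ no(RD_PORT)  {1A/0Mu/0Ld/1B | 0r 2w}

issued = [0, 1, 2, 3]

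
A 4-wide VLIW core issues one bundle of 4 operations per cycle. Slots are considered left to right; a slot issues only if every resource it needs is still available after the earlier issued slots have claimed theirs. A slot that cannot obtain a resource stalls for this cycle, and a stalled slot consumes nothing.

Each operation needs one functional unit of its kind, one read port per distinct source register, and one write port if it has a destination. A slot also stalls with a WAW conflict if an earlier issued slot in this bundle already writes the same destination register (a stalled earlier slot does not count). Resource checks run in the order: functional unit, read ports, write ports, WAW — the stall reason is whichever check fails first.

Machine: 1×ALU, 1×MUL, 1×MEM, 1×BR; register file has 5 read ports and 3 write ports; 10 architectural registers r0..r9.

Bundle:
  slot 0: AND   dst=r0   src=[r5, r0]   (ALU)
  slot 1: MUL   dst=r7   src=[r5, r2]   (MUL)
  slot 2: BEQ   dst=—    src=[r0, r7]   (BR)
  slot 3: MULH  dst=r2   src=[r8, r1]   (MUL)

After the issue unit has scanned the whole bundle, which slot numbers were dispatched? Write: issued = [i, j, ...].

slot 0 (ALU): ISSUE — free A0,Mu1,Ld1,B1 rp3 wp2
slot 1 (MUL): ISSUE — free A0,Mu0,Ld1,B1 rp1 wp1
slot 2 (BR): stall RD_PORT — free A0,Mu0,Ld1,B1 rp1 wp1
slot 3 (MUL): stall FU — free A0,Mu0,Ld1,B1 rp1 wp1

issued = [0, 1]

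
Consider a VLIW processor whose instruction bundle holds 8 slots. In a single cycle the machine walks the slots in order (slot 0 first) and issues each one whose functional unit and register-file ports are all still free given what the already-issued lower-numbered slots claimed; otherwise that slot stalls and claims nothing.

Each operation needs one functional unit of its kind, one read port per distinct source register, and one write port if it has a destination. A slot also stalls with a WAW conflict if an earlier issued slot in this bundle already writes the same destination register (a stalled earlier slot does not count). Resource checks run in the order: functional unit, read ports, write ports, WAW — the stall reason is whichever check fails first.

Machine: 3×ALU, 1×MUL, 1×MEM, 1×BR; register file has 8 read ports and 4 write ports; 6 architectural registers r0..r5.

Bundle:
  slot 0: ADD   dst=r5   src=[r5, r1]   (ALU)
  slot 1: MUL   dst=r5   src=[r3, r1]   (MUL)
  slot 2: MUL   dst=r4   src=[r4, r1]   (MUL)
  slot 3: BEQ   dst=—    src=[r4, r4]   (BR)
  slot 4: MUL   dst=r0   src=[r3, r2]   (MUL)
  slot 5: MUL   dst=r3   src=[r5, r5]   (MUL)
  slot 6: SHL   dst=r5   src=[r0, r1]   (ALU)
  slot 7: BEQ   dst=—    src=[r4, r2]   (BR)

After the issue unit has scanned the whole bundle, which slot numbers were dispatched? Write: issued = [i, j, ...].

(0) want 1×ALU +2rd +1wr — yes → AL2|MU1|ME1|BR1|rd6|wr3
(1) want 1×MUL +2rd +1wr — WAW → AL2|MU1|ME1|BR1|rd6|wr3
(2) want 1×MUL +2rd +1wr — yes → AL2|MU0|ME1|BR1|rd4|wr2
(3) want 1×BR +1rd +0wr — yes → AL2|MU0|ME1|BR0|rd3|wr2
(4) want 1×MUL +2rd +1wr — FU → AL2|MU0|ME1|BR0|rd3|wr2
(5) want 1×MUL +1rd +1wr — FU → AL2|MU0|ME1|BR0|rd3|wr2
(6) want 1×ALU +2rd +1wr — WAW → AL2|MU0|ME1|BR0|rd3|wr2
(7) want 1×BR +2rd +0wr — FU → AL2|MU0|ME1|BR0|rd3|wr2

issued = [0, 2, 3]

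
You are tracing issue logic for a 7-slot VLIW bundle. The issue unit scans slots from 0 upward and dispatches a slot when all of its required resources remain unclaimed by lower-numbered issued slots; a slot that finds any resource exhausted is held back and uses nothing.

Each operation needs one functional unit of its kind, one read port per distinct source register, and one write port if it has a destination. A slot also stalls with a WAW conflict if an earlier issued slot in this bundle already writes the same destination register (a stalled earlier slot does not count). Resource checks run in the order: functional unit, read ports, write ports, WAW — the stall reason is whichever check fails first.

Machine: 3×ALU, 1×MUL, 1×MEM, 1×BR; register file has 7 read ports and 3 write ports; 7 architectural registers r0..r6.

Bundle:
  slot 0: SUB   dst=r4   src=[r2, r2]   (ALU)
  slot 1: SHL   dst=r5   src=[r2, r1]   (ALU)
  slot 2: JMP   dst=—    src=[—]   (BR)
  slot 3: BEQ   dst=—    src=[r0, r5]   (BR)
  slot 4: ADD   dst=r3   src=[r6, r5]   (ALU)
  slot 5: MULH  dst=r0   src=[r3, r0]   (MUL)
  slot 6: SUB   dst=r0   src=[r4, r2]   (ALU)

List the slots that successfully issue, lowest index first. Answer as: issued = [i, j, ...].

#0 ALU src=r2,r2 dispatched  <A:2 Mu:1 Ld:1 B:1 rd:6 wr:2>
#1 ALU src=r2,r1 dispatched  <A:1 Mu:1 Ld:1 B:1 rd:4 wr:1>
#2 BR src=- dispatched  <A:1 Mu:1 Ld:1 B:0 rd:4 wr:1>
#3 BR src=r0,r5 held:FU  <A:1 Mu:1 Ld:1 B:0 rd:4 wr:1>
#4 ALU src=r6,r5 dispatched  <A:0 Mu:1 Ld:1 B:0 rd:2 wr:0>
#5 MUL src=r3,r0 held:WR_PORT  <A:0 Mu:1 Ld:1 B:0 rd:2 wr:0>
#6 ALU src=r4,r2 held:FU  <A:0 Mu:1 Ld:1 B:0 rd:2 wr:0>

issued = [0, 1, 2, 4]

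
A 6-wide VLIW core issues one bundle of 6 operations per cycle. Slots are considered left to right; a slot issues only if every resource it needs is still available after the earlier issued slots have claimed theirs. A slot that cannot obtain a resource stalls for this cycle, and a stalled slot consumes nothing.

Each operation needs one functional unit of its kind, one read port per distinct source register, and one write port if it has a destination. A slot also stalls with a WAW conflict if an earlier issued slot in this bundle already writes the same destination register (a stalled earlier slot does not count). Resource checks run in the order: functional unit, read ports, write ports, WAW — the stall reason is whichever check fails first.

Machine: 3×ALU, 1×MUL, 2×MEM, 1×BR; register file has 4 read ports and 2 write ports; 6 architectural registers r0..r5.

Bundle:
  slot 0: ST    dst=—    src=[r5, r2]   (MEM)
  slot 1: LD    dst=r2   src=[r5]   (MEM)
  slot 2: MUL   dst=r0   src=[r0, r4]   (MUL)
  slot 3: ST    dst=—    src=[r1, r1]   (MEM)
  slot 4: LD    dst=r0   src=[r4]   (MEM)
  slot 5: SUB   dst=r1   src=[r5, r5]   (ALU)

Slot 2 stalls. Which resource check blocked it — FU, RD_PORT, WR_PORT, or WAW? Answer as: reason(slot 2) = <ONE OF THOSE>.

[0] MEM needs rd=2 wr=0: ok; after: ALU=3 MUL=1 MEM=1 BR=1, R=2, W=2
[1] MEM needs rd=1 wr=1: ok; after: ALU=3 MUL=1 MEM=0 BR=1, R=1, W=1
[2] MUL needs rd=2 wr=1: RD_PORT; after: ALU=3 MUL=1 MEM=0 BR=1, R=1, W=1
[3] MEM needs rd=1 wr=0: FU; after: ALU=3 MUL=1 MEM=0 BR=1, R=1, W=1
[4] MEM needs rd=1 wr=1: FU; after: ALU=3 MUL=1 MEM=0 BR=1, R=1, W=1
[5] ALU needs rd=1 wr=1: ok; after: ALU=2 MUL=1 MEM=0 BR=1, R=0, W=0

reason(slot 2) = RD_PORT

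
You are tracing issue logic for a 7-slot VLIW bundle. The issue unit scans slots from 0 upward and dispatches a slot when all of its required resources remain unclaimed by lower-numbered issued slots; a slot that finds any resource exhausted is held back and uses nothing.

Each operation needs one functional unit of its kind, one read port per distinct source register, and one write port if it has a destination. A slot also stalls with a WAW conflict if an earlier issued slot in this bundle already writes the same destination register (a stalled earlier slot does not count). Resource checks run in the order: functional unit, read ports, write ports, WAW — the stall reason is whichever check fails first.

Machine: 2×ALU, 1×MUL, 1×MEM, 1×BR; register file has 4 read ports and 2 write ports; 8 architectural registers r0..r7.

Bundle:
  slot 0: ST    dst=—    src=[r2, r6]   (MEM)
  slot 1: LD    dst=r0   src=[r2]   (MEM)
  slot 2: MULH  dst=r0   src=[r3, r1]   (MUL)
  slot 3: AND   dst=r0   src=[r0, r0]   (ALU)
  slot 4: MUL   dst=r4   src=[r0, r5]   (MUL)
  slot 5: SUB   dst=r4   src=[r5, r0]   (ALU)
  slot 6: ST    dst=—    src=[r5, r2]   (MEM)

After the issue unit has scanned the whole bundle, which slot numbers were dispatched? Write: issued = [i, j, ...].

(0) want 1×MEM +2rd +0wr — yes → AL2|MU1|ME0|BR1|rd2|wr2
(1) want 1×MEM +1rd +1wr — FU → AL2|MU1|ME0|BR1|rd2|wr2
(2) want 1×MUL +2rd +1wr — yes → AL2|MU0|ME0|BR1|rd0|wr1
(3) want 1×ALU +1rd +1wr — RD_PORT → AL2|MU0|ME0|BR1|rd0|wr1
(4) want 1×MUL +2rd +1wr — FU → AL2|MU0|ME0|BR1|rd0|wr1
(5) want 1×ALU +2rd +1wr — RD_PORT → AL2|MU0|ME0|BR1|rd0|wr1
(6) want 1×MEM +2rd +0wr — FU → AL2|MU0|ME0|BR1|rd0|wr1

issued = [0, 2]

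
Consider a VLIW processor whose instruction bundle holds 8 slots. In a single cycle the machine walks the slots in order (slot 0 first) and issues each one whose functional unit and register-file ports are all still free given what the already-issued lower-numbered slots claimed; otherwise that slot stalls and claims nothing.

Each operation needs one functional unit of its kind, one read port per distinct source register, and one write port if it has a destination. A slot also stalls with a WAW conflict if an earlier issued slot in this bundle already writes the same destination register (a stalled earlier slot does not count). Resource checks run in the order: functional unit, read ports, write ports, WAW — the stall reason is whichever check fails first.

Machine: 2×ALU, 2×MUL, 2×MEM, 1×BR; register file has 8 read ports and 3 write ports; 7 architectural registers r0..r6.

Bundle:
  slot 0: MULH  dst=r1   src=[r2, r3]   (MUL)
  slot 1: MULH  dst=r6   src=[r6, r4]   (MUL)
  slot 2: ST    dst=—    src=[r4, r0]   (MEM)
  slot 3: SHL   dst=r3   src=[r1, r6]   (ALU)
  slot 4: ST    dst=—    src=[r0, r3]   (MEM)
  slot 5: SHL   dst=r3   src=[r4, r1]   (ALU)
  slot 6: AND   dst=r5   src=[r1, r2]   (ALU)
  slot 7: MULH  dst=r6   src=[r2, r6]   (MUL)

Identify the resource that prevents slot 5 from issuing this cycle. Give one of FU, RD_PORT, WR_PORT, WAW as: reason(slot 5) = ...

[0] MUL needs rd=2 wr=1: ok; after: ALU=2 MUL=1 MEM=2 BR=1, R=6, W=2
[1] MUL needs rd=2 wr=1: ok; after: ALU=2 MUL=0 MEM=2 BR=1, R=4, W=1
[2] MEM needs rd=2 wr=0: ok; after: ALU=2 MUL=0 MEM=1 BR=1, R=2, W=1
[3] ALU needs rd=2 wr=1: ok; after: ALU=1 MUL=0 MEM=1 BR=1, R=0, W=0
[4] MEM needs rd=2 wr=0: RD_PORT; after: ALU=1 MUL=0 MEM=1 BR=1, R=0, W=0
[5] ALU needs rd=2 wr=1: RD_PORT; after: ALU=1 MUL=0 MEM=1 BR=1, R=0, W=0
[6] ALU needs rd=2 wr=1: RD_PORT; after: ALU=1 MUL=0 MEM=1 BR=1, R=0, W=0
[7] MUL needs rd=2 wr=1: FU; after: ALU=1 MUL=0 MEM=1 BR=1, R=0, W=0

reason(slot 5) = RD_PORT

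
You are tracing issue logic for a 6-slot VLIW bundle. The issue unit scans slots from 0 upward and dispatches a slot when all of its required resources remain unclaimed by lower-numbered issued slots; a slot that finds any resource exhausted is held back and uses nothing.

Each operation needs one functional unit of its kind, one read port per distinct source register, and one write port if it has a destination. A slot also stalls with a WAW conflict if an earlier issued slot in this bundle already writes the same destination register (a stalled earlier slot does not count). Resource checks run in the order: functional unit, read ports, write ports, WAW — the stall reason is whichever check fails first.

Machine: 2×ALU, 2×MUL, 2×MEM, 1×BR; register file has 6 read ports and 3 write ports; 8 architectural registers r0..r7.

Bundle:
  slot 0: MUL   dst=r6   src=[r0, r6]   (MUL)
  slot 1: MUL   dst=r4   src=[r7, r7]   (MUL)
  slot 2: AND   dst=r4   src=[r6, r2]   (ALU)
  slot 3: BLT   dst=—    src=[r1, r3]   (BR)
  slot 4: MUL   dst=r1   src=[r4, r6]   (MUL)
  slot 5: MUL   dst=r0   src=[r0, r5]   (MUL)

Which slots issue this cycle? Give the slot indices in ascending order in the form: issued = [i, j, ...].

[0] MUL needs rd=2 wr=1: ok; after: ALU=2 MUL=1 MEM=2 BR=1, R=4, W=2
[1] MUL needs rd=1 wr=1: ok; after: ALU=2 MUL=0 MEM=2 BR=1, R=3, W=1
[2] ALU needs rd=2 wr=1: WAW; after: ALU=2 MUL=0 MEM=2 BR=1, R=3, W=1
[3] BR needs rd=2 wr=0: ok; after: ALU=2 MUL=0 MEM=2 BR=0, R=1, W=1
[4] MUL needs rd=2 wr=1: FU; after: ALU=2 MUL=0 MEM=2 BR=0, R=1, W=1
[5] MUL needs rd=2 wr=1: FU; after: ALU=2 MUL=0 MEM=2 BR=0, R=1, W=1

issued = [0, 1, 3]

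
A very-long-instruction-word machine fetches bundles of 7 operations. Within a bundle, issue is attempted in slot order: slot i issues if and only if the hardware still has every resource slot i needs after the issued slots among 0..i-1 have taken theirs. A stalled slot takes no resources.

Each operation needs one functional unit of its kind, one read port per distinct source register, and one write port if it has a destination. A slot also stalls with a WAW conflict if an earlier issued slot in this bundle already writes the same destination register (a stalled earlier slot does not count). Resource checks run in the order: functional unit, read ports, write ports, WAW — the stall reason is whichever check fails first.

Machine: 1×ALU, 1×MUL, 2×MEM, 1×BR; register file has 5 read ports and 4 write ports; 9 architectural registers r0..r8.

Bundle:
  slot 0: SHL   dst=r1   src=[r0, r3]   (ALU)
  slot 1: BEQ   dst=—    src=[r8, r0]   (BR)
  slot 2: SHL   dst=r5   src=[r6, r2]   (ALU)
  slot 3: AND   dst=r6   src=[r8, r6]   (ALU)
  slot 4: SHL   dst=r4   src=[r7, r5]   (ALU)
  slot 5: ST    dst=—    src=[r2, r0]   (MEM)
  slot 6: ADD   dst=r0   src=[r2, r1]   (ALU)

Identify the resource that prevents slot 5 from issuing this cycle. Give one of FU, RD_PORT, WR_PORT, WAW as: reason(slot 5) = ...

[0] ALU needs rd=2 wr=1: ok; after: ALU=0 MUL=1 MEM=2 BR=1, R=3, W=3
[1] BR needs rd=2 wr=0: ok; after: ALU=0 MUL=1 MEM=2 BR=0, R=1, W=3
[2] ALU needs rd=2 wr=1: FU; after: ALU=0 MUL=1 MEM=2 BR=0, R=1, W=3
[3] ALU needs rd=2 wr=1: FU; after: ALU=0 MUL=1 MEM=2 BR=0, R=1, W=3
[4] ALU needs rd=2 wr=1: FU; after: ALU=0 MUL=1 MEM=2 BR=0, R=1, W=3
[5] MEM needs rd=2 wr=0: RD_PORT; after: ALU=0 MUL=1 MEM=2 BR=0, R=1, W=3
[6] ALU needs rd=2 wr=1: FU; after: ALU=0 MUL=1 MEM=2 BR=0, R=1, W=3

reason(slot 5) = RD_PORT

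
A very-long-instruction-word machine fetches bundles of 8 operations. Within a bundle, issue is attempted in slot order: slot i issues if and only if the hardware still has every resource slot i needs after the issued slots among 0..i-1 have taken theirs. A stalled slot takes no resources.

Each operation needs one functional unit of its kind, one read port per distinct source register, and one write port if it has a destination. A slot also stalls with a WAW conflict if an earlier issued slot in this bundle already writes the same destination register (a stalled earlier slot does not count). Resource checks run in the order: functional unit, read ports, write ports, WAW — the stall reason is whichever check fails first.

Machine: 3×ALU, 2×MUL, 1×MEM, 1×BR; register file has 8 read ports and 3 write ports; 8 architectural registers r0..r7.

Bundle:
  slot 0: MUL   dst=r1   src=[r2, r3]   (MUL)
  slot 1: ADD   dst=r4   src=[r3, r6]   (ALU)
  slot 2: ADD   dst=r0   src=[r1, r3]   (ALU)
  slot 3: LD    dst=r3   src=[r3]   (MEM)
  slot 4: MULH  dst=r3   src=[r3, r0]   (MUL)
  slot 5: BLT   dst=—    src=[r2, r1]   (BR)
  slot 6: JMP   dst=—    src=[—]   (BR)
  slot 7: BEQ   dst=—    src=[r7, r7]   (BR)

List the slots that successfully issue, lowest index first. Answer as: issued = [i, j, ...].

(0) want 1×MUL +2rd +1wr — yes → AL3|MU1|ME1|BR1|rd6|wr2
(1) want 1×ALU +2rd +1wr — yes → AL2|MU1|ME1|BR1|rd4|wr1
(2) want 1×ALU +2rd +1wr — yes → AL1|MU1|ME1|BR1|rd2|wr0
(3) want 1×MEM +1rd +1wr — WR_PORT → AL1|MU1|ME1|BR1|rd2|wr0
(4) want 1×MUL +2rd +1wr — WR_PORT → AL1|MU1|ME1|BR1|rd2|wr0
(5) want 1×BR +2rd +0wr — yes → AL1|MU1|ME1|BR0|rd0|wr0
(6) want 1×BR +0rd +0wr — FU → AL1|MU1|ME1|BR0|rd0|wr0
(7) want 1×BR +1rd +0wr — FU → AL1|MU1|ME1|BR0|rd0|wr0

issued = [0, 1, 2, 5]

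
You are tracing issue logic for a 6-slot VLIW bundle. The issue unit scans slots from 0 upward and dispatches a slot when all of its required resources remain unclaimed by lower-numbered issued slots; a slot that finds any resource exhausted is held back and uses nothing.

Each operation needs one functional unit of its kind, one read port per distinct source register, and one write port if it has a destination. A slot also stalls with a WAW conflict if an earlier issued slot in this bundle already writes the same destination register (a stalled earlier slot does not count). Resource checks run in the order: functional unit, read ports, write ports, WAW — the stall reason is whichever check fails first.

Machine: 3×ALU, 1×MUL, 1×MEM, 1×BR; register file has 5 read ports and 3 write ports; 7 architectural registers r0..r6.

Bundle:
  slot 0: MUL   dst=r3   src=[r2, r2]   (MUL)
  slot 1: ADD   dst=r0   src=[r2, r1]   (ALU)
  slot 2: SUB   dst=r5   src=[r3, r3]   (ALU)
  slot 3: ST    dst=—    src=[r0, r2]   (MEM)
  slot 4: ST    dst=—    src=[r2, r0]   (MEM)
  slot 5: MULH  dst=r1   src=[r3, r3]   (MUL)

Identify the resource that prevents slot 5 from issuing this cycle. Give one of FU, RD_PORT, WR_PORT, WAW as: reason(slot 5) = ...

(0) want 1×MUL +1rd +1wr — yes → AL3|MU0|ME1|BR1|rd4|wr2
(1) want 1×ALU +2rd +1wr — yes → AL2|MU0|ME1|BR1|rd2|wr1
(2) want 1×ALU +1rd +1wr — yes → AL1|MU0|ME1|BR1|rd1|wr0
(3) want 1×MEM +2rd +0wr — RD_PORT → AL1|MU0|ME1|BR1|rd1|wr0
(4) want 1×MEM +2rd +0wr — RD_PORT → AL1|MU0|ME1|BR1|rd1|wr0
(5) want 1×MUL +1rd +1wr — FU → AL1|MU0|ME1|BR1|rd1|wr0

reason(slot 5) = FU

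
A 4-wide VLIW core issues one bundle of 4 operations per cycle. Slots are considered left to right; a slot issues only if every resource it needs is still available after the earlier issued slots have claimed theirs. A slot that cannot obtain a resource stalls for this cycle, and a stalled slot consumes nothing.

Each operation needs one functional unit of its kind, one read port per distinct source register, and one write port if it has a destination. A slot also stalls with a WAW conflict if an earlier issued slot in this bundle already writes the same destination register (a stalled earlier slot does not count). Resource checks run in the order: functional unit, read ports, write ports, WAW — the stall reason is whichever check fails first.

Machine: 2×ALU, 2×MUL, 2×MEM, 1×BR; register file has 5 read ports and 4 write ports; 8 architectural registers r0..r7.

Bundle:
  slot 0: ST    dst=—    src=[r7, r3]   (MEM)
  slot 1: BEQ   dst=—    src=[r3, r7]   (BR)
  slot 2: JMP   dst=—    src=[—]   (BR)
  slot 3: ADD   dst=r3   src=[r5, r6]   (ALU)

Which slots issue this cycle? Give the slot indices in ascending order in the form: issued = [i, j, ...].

[0] MEM needs rd=2 wr=0: ok; after: ALU=2 MUL=2 MEM=1 BR=1, R=3, W=4
[1] BR needs rd=2 wr=0: ok; after: ALU=2 MUL=2 MEM=1 BR=0, R=1, W=4
[2] BR needs rd=0 wr=0: FU; after: ALU=2 MUL=2 MEM=1 BR=0, R=1, W=4
[3] ALU needs rd=2 wr=1: RD_PORT; after: ALU=2 MUL=2 MEM=1 BR=0, R=1, W=4

issued = [0, 1]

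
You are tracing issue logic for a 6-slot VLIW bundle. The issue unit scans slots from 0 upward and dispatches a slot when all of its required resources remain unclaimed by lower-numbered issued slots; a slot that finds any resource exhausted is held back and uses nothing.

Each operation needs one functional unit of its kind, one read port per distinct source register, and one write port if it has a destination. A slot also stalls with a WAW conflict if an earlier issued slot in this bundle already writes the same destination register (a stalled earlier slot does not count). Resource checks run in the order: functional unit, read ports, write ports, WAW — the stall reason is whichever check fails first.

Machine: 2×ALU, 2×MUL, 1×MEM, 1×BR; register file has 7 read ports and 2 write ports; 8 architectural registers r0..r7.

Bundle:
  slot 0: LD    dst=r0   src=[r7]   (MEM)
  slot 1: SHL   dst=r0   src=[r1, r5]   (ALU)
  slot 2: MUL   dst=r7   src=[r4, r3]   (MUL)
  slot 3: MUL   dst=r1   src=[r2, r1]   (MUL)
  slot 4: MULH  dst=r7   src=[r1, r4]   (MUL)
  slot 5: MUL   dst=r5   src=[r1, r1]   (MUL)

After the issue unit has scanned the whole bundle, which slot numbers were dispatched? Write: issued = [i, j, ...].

[0] MEM needs rd=1 wr=1: ok; after: ALU=2 MUL=2 MEM=0 BR=1, R=6, W=1
[1] ALU needs rd=2 wr=1: WAW; after: ALU=2 MUL=2 MEM=0 BR=1, R=6, W=1
[2] MUL needs rd=2 wr=1: ok; after: ALU=2 MUL=1 MEM=0 BR=1, R=4, W=0
[3] MUL needs rd=2 wr=1: WR_PORT; after: ALU=2 MUL=1 MEM=0 BR=1, R=4, W=0
[4] MUL needs rd=2 wr=1: WR_PORT; after: ALU=2 MUL=1 MEM=0 BR=1, R=4, W=0
[5] MUL needs rd=1 wr=1: WR_PORT; after: ALU=2 MUL=1 MEM=0 BR=1, R=4, W=0

issued = [0, 2]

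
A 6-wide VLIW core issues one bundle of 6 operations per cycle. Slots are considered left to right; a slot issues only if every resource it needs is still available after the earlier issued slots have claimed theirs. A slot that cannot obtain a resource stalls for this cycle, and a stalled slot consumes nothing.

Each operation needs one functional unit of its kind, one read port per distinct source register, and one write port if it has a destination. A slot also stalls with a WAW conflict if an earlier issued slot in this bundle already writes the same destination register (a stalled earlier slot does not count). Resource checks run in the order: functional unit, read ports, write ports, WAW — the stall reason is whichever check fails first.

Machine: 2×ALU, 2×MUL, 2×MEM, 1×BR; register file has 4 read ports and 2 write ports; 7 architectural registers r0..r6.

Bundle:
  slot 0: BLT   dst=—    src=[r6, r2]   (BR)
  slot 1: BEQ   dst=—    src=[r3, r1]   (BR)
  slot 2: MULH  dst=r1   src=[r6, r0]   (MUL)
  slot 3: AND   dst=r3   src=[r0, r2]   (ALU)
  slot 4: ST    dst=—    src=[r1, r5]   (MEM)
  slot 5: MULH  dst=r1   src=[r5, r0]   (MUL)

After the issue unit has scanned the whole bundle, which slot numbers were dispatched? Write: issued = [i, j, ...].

#0 BR src=r6,r2 dispatched  <A:2 Mu:2 Ld:2 B:0 rd:2 wr:2>
#1 BR src=r3,r1 held:FU  <A:2 Mu:2 Ld:2 B:0 rd:2 wr:2>
#2 MUL src=r6,r0 dispatched  <A:2 Mu:1 Ld:2 B:0 rd:0 wr:1>
#3 ALU src=r0,r2 held:RD_PORT  <A:2 Mu:1 Ld:2 B:0 rd:0 wr:1>
#4 MEM src=r1,r5 held:RD_PORT  <A:2 Mu:1 Ld:2 B:0 rd:0 wr:1>
#5 MUL src=r5,r0 held:RD_PORT  <A:2 Mu:1 Ld:2 B:0 rd:0 wr:1>

issued = [0, 2]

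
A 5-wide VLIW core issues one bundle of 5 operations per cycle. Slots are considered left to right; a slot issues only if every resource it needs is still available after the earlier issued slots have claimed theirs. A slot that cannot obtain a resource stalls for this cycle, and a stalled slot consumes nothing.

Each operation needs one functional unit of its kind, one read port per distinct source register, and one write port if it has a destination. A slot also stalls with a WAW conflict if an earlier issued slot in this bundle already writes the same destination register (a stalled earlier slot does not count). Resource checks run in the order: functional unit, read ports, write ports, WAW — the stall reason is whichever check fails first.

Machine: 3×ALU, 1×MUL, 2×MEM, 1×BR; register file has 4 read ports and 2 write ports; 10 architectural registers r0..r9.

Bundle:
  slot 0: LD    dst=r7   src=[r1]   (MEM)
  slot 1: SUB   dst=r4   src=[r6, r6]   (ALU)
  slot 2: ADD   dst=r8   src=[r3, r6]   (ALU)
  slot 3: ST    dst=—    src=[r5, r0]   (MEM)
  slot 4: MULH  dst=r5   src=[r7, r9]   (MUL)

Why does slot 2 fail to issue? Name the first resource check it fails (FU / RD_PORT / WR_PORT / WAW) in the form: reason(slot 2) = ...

slot 0 (MEM): ISSUE — free A3,Mu1,Ld1,B1 rp3 wp1
slot 1 (ALU): ISSUE — free A2,Mu1,Ld1,B1 rp2 wp0
slot 2 (ALU): stall WR_PORT — free A2,Mu1,Ld1,B1 rp2 wp0
slot 3 (MEM): ISSUE — free A2,Mu1,Ld0,B1 rp0 wp0
slot 4 (MUL): stall RD_PORT — free A2,Mu1,Ld0,B1 rp0 wp0

reason(slot 2) = WR_PORT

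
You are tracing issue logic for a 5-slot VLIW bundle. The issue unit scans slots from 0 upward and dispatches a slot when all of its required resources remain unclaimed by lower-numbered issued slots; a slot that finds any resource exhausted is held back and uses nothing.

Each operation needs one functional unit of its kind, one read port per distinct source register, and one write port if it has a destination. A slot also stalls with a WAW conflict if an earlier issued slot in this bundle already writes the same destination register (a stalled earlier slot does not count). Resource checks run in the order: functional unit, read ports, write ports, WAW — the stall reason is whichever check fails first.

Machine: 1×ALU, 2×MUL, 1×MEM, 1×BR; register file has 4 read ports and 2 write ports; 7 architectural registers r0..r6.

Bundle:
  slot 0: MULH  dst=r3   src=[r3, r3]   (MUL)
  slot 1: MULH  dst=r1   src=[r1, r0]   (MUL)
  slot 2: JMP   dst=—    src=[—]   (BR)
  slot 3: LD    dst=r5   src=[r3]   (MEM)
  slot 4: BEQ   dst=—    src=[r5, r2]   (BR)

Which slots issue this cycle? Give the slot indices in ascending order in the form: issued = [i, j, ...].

issued = [0, 1, 2]

slot 0 (MUL): ISSUE — free A1,Mu1,Ld1,B1 rp3 wp1
slot 1 (MUL): ISSUE — free A1,Mu0,Ld1,B1 rp1 wp0
slot 2 (BR): ISSUE — free A1,Mu0,Ld1,B0 rp1 wp0
slot 3 (MEM): stall WR_PORT — free A1,Mu0,Ld1,B0 rp1 wp0
slot 4 (BR): stall FU — free A1,Mu0,Ld1,B0 rp1 wp0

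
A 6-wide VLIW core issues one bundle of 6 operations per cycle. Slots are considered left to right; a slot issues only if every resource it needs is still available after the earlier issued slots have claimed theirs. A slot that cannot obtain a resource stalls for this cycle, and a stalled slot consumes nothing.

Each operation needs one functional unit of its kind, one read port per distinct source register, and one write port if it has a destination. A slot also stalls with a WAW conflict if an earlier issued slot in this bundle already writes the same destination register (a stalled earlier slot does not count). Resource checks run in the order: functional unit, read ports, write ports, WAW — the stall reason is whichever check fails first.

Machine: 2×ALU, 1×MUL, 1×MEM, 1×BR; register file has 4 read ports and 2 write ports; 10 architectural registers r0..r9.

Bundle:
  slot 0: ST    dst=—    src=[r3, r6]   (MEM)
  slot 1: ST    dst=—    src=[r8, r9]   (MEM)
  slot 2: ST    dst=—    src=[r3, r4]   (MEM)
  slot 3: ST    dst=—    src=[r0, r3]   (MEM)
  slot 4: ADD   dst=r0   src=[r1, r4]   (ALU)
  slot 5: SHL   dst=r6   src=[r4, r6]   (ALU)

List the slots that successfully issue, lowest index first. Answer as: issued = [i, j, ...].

slot 0 (MEM): ISSUE — free A2,Mu1,Ld0,B1 rp2 wp2
slot 1 (MEM): stall FU — free A2,Mu1,Ld0,B1 rp2 wp2
slot 2 (MEM): stall FU — free A2,Mu1,Ld0,B1 rp2 wp2
slot 3 (MEM): stall FU — free A2,Mu1,Ld0,B1 rp2 wp2
slot 4 (ALU): ISSUE — free A1,Mu1,Ld0,B1 rp0 wp1
slot 5 (ALU): stall RD_PORT — free A1,Mu1,Ld0,B1 rp0 wp1

issued = [0, 4]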